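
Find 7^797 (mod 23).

Compute successive squares:
7^1 ≡ 7 (mod 23)
7^2 ≡ 7^2 = 49 ≡ 3 (mod 23)
7^4 ≡ 3^2 = 9 (mod 23)
7^8 ≡ 9^2 = 81 ≡ 12 (mod 23)
7^16 ≡ 12^2 = 144 ≡ 6 (mod 23)
7^32 ≡ 6^2 = 36 ≡ 13 (mod 23)
7^64 ≡ 13^2 = 169 ≡ 8 (mod 23)
7^128 ≡ 8^2 = 64 ≡ 18 (mod 23)
7^256 ≡ 18^2 = 324 ≡ 2 (mod 23)
7^512 ≡ 2^2 = 4 (mod 23)
7^797 = 7^512 * 7^256 * 7^16 * 7^8 * 7^4 * 7^1 ≡ 4 * 2 * 6 * 12 * 9 * 7 (mod 23).
Accumulate the product:
4 * 2 = 8
8 * 6 = 48 ≡ 2
2 * 12 = 24 ≡ 1
1 * 9 = 9
9 * 7 = 63 ≡ 17

17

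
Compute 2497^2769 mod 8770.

2769 in binary is 101011010001, i.e. 2769 = 2048 + 512 + 128 + 64 + 16 + 1.
2497^1 ≡ 2497 (mod 8770)
2497^2 ≡ 2497^2 = 6235009 ≡ 8309 (mod 8770)
2497^4 ≡ 8309^2 = 69039481 ≡ 2041 (mod 8770)
2497^8 ≡ 2041^2 = 4165681 ≡ 8701 (mod 8770)
2497^16 ≡ 8701^2 = 75707401 ≡ 4761 (mod 8770)
2497^32 ≡ 4761^2 = 22667121 ≡ 5441 (mod 8770)
2497^64 ≡ 5441^2 = 29604481 ≡ 5731 (mod 8770)
2497^128 ≡ 5731^2 = 32844361 ≡ 711 (mod 8770)
2497^256 ≡ 711^2 = 505521 ≡ 5631 (mod 8770)
2497^512 ≡ 5631^2 = 31708161 ≡ 4611 (mod 8770)
2497^1024 ≡ 4611^2 = 21261321 ≡ 2841 (mod 8770)
2497^2048 ≡ 2841^2 = 8071281 ≡ 2881 (mod 8770)
2497^2769 = 2497^2048 · 2497^512 · 2497^128 · 2497^64 · 2497^16 · 2497^1 ≡ 2881 · 4611 · 711 · 5731 · 4761 · 2497 (mod 8770).
Accumulate the product:
2881 · 4611 = 13284291 ≡ 6511
6511 · 711 = 4629321 ≡ 7531
7531 · 5731 = 43160161 ≡ 2991
2991 · 4761 = 14240151 ≡ 6441
6441 · 2497 = 16083177 ≡ 7767

7767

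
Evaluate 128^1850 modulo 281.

1

Using repeated squaring:
128^1 ≡ 128 (mod 281)
128^2 ≡ 128^2 = 16384 ≡ 86 (mod 281)
128^4 ≡ 86^2 = 7396 ≡ 90 (mod 281)
128^8 ≡ 90^2 = 8100 ≡ 232 (mod 281)
128^16 ≡ 232^2 = 53824 ≡ 153 (mod 281)
128^32 ≡ 153^2 = 23409 ≡ 86 (mod 281)
128^64 ≡ 86^2 = 7396 ≡ 90 (mod 281)
128^128 ≡ 90^2 = 8100 ≡ 232 (mod 281)
128^256 ≡ 232^2 = 53824 ≡ 153 (mod 281)
128^512 ≡ 153^2 = 23409 ≡ 86 (mod 281)
128^1024 ≡ 86^2 = 7396 ≡ 90 (mod 281)
128^1850 = 128^1024 · 128^512 · 128^256 · 128^32 · 128^16 · 128^8 · 128^2 ≡ 90 · 86 · 153 · 86 · 153 · 232 · 86 (mod 281).
Accumulate the product:
90 · 86 = 7740 ≡ 153
153 · 153 = 23409 ≡ 86
86 · 86 = 7396 ≡ 90
90 · 153 = 13770 ≡ 1
1 · 232 = 232
232 · 86 = 19952 ≡ 1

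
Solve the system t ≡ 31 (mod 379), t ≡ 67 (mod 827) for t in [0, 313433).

299441

379⁻¹ mod 827: 379×803 ≡ 1 (mod 827), so 379⁻¹ ≡ 803.
t = 31 + 379×((67 − 31)×803 mod 827) = 31 + 379×790 = 299441.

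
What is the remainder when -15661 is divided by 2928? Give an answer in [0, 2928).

1907

-15661 = -6*2928 + 1907, so -15661 ≡ 1907 (mod 2928).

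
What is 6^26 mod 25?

6

Using repeated squaring:
26 in binary is 11010, i.e. 26 = 16 + 8 + 2.
6^1 ≡ 6 (mod 25)
6^2 ≡ 6^2 = 36 ≡ 11 (mod 25)
6^4 ≡ 11^2 = 121 ≡ 21 (mod 25)
6^8 ≡ 21^2 = 441 ≡ 16 (mod 25)
6^16 ≡ 16^2 = 256 ≡ 6 (mod 25)
6^26 = 6^16 * 6^8 * 6^2 ≡ 6 * 16 * 11 (mod 25).
Accumulate the product:
6 * 16 = 96 ≡ 21
21 * 11 = 231 ≡ 6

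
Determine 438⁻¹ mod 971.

787

971 = 2·438 + 95
438 = 4·95 + 58
95 = 1·58 + 37
58 = 1·37 + 21
37 = 1·21 + 16
21 = 1·16 + 5
16 = 3·5 + 1
5 = 5·1 + 0
gcd(438, 971) = 1, so the inverse exists.
Back-substitute for 1:
1 = 1·16 − 3·5
  = −3·21 + 4·16
  = 4·37 − 7·21
  = −7·58 + 11·37
  = 11·95 − 18·58
  = −18·438 + 83·95
  = 83·971 − 184·438
So 438⁻¹ ≡ −184 ≡ 787 (mod 971).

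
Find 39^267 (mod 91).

267 in binary is 100001011, i.e. 267 = 256 + 8 + 2 + 1.
39^1 ≡ 39 (mod 91)
39^2 ≡ 39^2 = 1521 ≡ 65 (mod 91)
39^4 ≡ 65^2 = 4225 ≡ 39 (mod 91)
39^8 ≡ 39^2 = 1521 ≡ 65 (mod 91)
39^16 ≡ 65^2 = 4225 ≡ 39 (mod 91)
39^32 ≡ 39^2 = 1521 ≡ 65 (mod 91)
39^64 ≡ 65^2 = 4225 ≡ 39 (mod 91)
39^128 ≡ 39^2 = 1521 ≡ 65 (mod 91)
39^256 ≡ 65^2 = 4225 ≡ 39 (mod 91)
39^267 = 39^256 · 39^8 · 39^2 · 39^1 ≡ 39 · 65 · 65 · 39 (mod 91).
Accumulate the product:
39 · 65 = 2535 ≡ 78
78 · 65 = 5070 ≡ 65
65 · 39 = 2535 ≡ 78

78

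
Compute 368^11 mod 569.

396

Compute successive squares:
11 in binary is 1011, i.e. 11 = 8 + 2 + 1.
368^1 ≡ 368 (mod 569)
368^2 ≡ 368^2 = 135424 ≡ 2 (mod 569)
368^4 ≡ 2^2 = 4 (mod 569)
368^8 ≡ 4^2 = 16 (mod 569)
368^11 = 368^8 * 368^2 * 368^1 ≡ 16 * 2 * 368 (mod 569).
Accumulate the product:
16 * 2 = 32
32 * 368 = 11776 ≡ 396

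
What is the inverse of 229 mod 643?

By the extended Euclidean algorithm:
643 = 2×229 + 185
229 = 1×185 + 44
185 = 4×44 + 9
44 = 4×9 + 8
9 = 1×8 + 1
8 = 8×1 + 0
gcd(229, 643) = 1, so the inverse exists.
Bézout: 1 = 26×643 − 73×229.
So 229⁻¹ ≡ −73 ≡ 570 (mod 643).

570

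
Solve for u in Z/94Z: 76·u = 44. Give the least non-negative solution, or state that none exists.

gcd(76, 94) = 2, and 2 | 44, so solutions exist.
Divide through by 2: 38·u ≡ 22 (mod 47).
38⁻¹ ≡ 26 (mod 47).
u ≡ 26·22 ≡ 8 (mod 47).
The smallest non-negative solution is u = 8.

8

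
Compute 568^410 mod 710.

By square-and-multiply:
568^1 ≡ 568 (mod 710)
568^2 ≡ 568^2 = 322624 ≡ 284 (mod 710)
568^4 ≡ 284^2 = 80656 ≡ 426 (mod 710)
568^8 ≡ 426^2 = 181476 ≡ 426 (mod 710)
568^16 ≡ 426^2 = 181476 ≡ 426 (mod 710)
568^32 ≡ 426^2 = 181476 ≡ 426 (mod 710)
568^64 ≡ 426^2 = 181476 ≡ 426 (mod 710)
568^128 ≡ 426^2 = 181476 ≡ 426 (mod 710)
568^256 ≡ 426^2 = 181476 ≡ 426 (mod 710)
568^410 = 568^256 · 568^128 · 568^16 · 568^8 · 568^2 ≡ 426 · 426 · 426 · 426 · 284 (mod 710).
Accumulate the product:
426 · 426 = 181476 ≡ 426
426 · 426 = 181476 ≡ 426
426 · 426 = 181476 ≡ 426
426 · 284 = 120984 ≡ 284

284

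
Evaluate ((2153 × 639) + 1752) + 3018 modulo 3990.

3987

2153 × 639 = 1375767 ≡ 3207 (mod 3990)
3207 + 1752 = 4959 ≡ 969 (mod 3990)
969 + 3018 = 3987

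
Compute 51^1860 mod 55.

1860 in binary is 11101000100, i.e. 1860 = 1024 + 512 + 256 + 64 + 4.
51^1 ≡ 51 (mod 55)
51^2 ≡ 51^2 = 2601 ≡ 16 (mod 55)
51^4 ≡ 16^2 = 256 ≡ 36 (mod 55)
51^8 ≡ 36^2 = 1296 ≡ 31 (mod 55)
51^16 ≡ 31^2 = 961 ≡ 26 (mod 55)
51^32 ≡ 26^2 = 676 ≡ 16 (mod 55)
51^64 ≡ 16^2 = 256 ≡ 36 (mod 55)
51^128 ≡ 36^2 = 1296 ≡ 31 (mod 55)
51^256 ≡ 31^2 = 961 ≡ 26 (mod 55)
51^512 ≡ 26^2 = 676 ≡ 16 (mod 55)
51^1024 ≡ 16^2 = 256 ≡ 36 (mod 55)
51^1860 = 51^1024 × 51^512 × 51^256 × 51^64 × 51^4 ≡ 36 × 16 × 26 × 36 × 36 (mod 55).
Accumulate the product:
36 × 16 = 576 ≡ 26
26 × 26 = 676 ≡ 16
16 × 36 = 576 ≡ 26
26 × 36 = 936 ≡ 1

1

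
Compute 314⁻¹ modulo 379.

344

Apply the Euclidean algorithm and back-substitute:
379 = 1×314 + 65
314 = 4×65 + 54
65 = 1×54 + 11
54 = 4×11 + 10
11 = 1×10 + 1
10 = 10×1 + 0
gcd(314, 379) = 1, so the inverse exists.
Back-substitute for 1:
1 = 1×11 − 1×10
  = −1×54 + 5×11
  = 5×65 − 6×54
  = −6×314 + 29×65
  = 29×379 − 35×314
So 314⁻¹ ≡ −35 ≡ 344 (mod 379).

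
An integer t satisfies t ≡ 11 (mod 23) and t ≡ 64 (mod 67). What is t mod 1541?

1069

23⁻¹ mod 67: 23·35 ≡ 1 (mod 67), so 23⁻¹ ≡ 35.
t = 11 + 23·((64 − 11)·35 mod 67) = 11 + 23·46 = 1069.
Check: 1069 mod 23 = 11, 1069 mod 67 = 64. ✓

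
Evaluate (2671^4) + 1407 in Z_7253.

(2671)^4 ≡ 2232 (mod 7253)
2232 + 1407 = 3639

3639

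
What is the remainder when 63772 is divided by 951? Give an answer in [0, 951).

55

63772 = 67*951 + 55, so 63772 ≡ 55 (mod 951).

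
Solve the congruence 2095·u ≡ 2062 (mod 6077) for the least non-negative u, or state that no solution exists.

3711

gcd(2095, 6077) = 1, so a unique solution mod 6077 exists.
2095⁻¹ ≡ 2834 (mod 6077).
u ≡ 2834·2062 ≡ 3711 (mod 6077).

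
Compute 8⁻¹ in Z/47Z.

47 = 5·8 + 7
8 = 1·7 + 1
7 = 7·1 + 0
gcd(8, 47) = 1, so the inverse exists.
Bézout: 1 = −1·47 + 6·8.
So 8⁻¹ ≡ 6 (mod 47).

6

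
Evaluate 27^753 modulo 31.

29

Compute successive squares:
27^1 ≡ 27 (mod 31)
27^2 ≡ 27^2 = 729 ≡ 16 (mod 31)
27^4 ≡ 16^2 = 256 ≡ 8 (mod 31)
27^8 ≡ 8^2 = 64 ≡ 2 (mod 31)
27^16 ≡ 2^2 = 4 (mod 31)
27^32 ≡ 4^2 = 16 (mod 31)
27^64 ≡ 16^2 = 256 ≡ 8 (mod 31)
27^128 ≡ 8^2 = 64 ≡ 2 (mod 31)
27^256 ≡ 2^2 = 4 (mod 31)
27^512 ≡ 4^2 = 16 (mod 31)
27^753 = 27^512 × 27^128 × 27^64 × 27^32 × 27^16 × 27^1 ≡ 16 × 2 × 8 × 16 × 4 × 27 (mod 31).
Accumulate the product:
16 × 2 = 32 ≡ 1
1 × 8 = 8
8 × 16 = 128 ≡ 4
4 × 4 = 16
16 × 27 = 432 ≡ 29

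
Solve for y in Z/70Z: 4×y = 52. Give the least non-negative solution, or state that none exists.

13

gcd(4, 70) = 2, and 2 | 52, so solutions exist.
Divide through by 2: 2×y = 26 (mod 35).
2⁻¹ ≡ 18 (mod 35).
y ≡ 18×26 ≡ 13 (mod 35).
The smallest non-negative solution is y = 13.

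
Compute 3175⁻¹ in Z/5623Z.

Run the extended Euclidean algorithm:
5623 = 1×3175 + 2448
3175 = 1×2448 + 727
2448 = 3×727 + 267
727 = 2×267 + 193
267 = 1×193 + 74
193 = 2×74 + 45
74 = 1×45 + 29
45 = 1×29 + 16
29 = 1×16 + 13
16 = 1×13 + 3
13 = 4×3 + 1
3 = 3×1 + 0
gcd(3175, 5623) = 1, so the inverse exists.
Back-substitute for 1:
1 = 1×13 − 4×3
  = −4×16 + 5×13
  = 5×29 − 9×16
  = −9×45 + 14×29
  = 14×74 − 23×45
  = −23×193 + 60×74
  = 60×267 − 83×193
  = −83×727 + 226×267
  = 226×2448 − 761×727
  = −761×3175 + 987×2448
  = 987×5623 − 1748×3175
So 3175⁻¹ ≡ −1748 ≡ 3875 (mod 5623).

3875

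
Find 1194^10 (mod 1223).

182

1194^1 ≡ 1194 (mod 1223)
1194^2 ≡ 1194^2 = 1425636 ≡ 841 (mod 1223)
1194^4 ≡ 841^2 = 707281 ≡ 387 (mod 1223)
1194^8 ≡ 387^2 = 149769 ≡ 563 (mod 1223)
1194^10 = 1194^8 · 1194^2 ≡ 563 · 841 (mod 1223).
563 · 841 = 473483 ≡ 182 (mod 1223).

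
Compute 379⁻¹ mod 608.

608 = 1×379 + 229
379 = 1×229 + 150
229 = 1×150 + 79
150 = 1×79 + 71
79 = 1×71 + 8
71 = 8×8 + 7
8 = 1×7 + 1
7 = 7×1 + 0
gcd(379, 608) = 1, so the inverse exists.
Bézout: 1 = 48×608 − 77×379.
So 379⁻¹ ≡ −77 ≡ 531 (mod 608).

531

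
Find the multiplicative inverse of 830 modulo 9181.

Apply the Euclidean algorithm and back-substitute:
9181 = 11*830 + 51
830 = 16*51 + 14
51 = 3*14 + 9
14 = 1*9 + 5
9 = 1*5 + 4
5 = 1*4 + 1
4 = 4*1 + 0
gcd(830, 9181) = 1, so the inverse exists.
Bézout: 1 = −179*9181 + 1980*830.
So 830⁻¹ ≡ 1980 (mod 9181).

1980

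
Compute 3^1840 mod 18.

Using repeated squaring:
1840 in binary is 11100110000, i.e. 1840 = 1024 + 512 + 256 + 32 + 16.
3^1 ≡ 3 (mod 18)
3^2 ≡ 3^2 = 9 (mod 18)
3^4 ≡ 9^2 = 81 ≡ 9 (mod 18)
3^8 ≡ 9^2 = 81 ≡ 9 (mod 18)
3^16 ≡ 9^2 = 81 ≡ 9 (mod 18)
3^32 ≡ 9^2 = 81 ≡ 9 (mod 18)
3^64 ≡ 9^2 = 81 ≡ 9 (mod 18)
3^128 ≡ 9^2 = 81 ≡ 9 (mod 18)
3^256 ≡ 9^2 = 81 ≡ 9 (mod 18)
3^512 ≡ 9^2 = 81 ≡ 9 (mod 18)
3^1024 ≡ 9^2 = 81 ≡ 9 (mod 18)
3^1840 = 3^1024 · 3^512 · 3^256 · 3^32 · 3^16 ≡ 9 · 9 · 9 · 9 · 9 (mod 18).
Accumulate the product:
9 · 9 = 81 ≡ 9
9 · 9 = 81 ≡ 9
9 · 9 = 81 ≡ 9
9 · 9 = 81 ≡ 9

9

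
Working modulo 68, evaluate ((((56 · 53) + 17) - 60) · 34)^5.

56 · 53 = 2968 ≡ 44 (mod 68)
44 + 17 = 61
61 - 60 = 1
1 · 34 = 34
(34)^5 ≡ 0 (mod 68)

0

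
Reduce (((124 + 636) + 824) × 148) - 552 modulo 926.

124 + 636 = 760
760 + 824 = 1584 ≡ 658 (mod 926)
658 × 148 = 97384 ≡ 154 (mod 926)
154 - 552 = -398 ≡ 528 (mod 926)

528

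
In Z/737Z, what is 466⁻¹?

223

737 = 1×466 + 271
466 = 1×271 + 195
271 = 1×195 + 76
195 = 2×76 + 43
76 = 1×43 + 33
43 = 1×33 + 10
33 = 3×10 + 3
10 = 3×3 + 1
3 = 3×1 + 0
gcd(466, 737) = 1, so the inverse exists.
Bézout: 1 = −141×737 + 223×466.
So 466⁻¹ ≡ 223 (mod 737).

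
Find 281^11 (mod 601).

235

By square-and-multiply:
281^1 ≡ 281 (mod 601)
281^2 ≡ 281^2 = 78961 ≡ 230 (mod 601)
281^4 ≡ 230^2 = 52900 ≡ 12 (mod 601)
281^8 ≡ 12^2 = 144 (mod 601)
281^11 = 281^8 * 281^2 * 281^1 ≡ 144 * 230 * 281 (mod 601).
Accumulate the product:
144 * 230 = 33120 ≡ 65
65 * 281 = 18265 ≡ 235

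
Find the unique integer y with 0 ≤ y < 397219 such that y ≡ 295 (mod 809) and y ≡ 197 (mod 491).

207399

809⁻¹ mod 491: 809*298 ≡ 1 (mod 491), so 809⁻¹ ≡ 298.
y = 295 + 809*((197 − 295)*298 mod 491) = 295 + 809*256 = 207399.
Check: 207399 mod 809 = 295, 207399 mod 491 = 197. ✓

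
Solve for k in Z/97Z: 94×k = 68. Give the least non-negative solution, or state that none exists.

42

gcd(94, 97) = 1, so a unique solution mod 97 exists.
94⁻¹ ≡ 32 (mod 97).
k ≡ 32×68 ≡ 42 (mod 97).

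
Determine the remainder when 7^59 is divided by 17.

59 in binary is 111011, i.e. 59 = 32 + 16 + 8 + 2 + 1.
7^1 ≡ 7 (mod 17)
7^2 ≡ 7^2 = 49 ≡ 15 (mod 17)
7^4 ≡ 15^2 = 225 ≡ 4 (mod 17)
7^8 ≡ 4^2 = 16 (mod 17)
7^16 ≡ 16^2 = 256 ≡ 1 (mod 17)
7^32 ≡ 1^2 = 1 (mod 17)
7^59 = 7^32 × 7^16 × 7^8 × 7^2 × 7^1 ≡ 1 × 1 × 16 × 15 × 7 (mod 17).
Accumulate the product:
1 × 1 = 1
1 × 16 = 16
16 × 15 = 240 ≡ 2
2 × 7 = 14

14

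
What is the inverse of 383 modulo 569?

569 = 1·383 + 186
383 = 2·186 + 11
186 = 16·11 + 10
11 = 1·10 + 1
10 = 10·1 + 0
gcd(383, 569) = 1, so the inverse exists.
Bézout: 1 = −35·569 + 52·383.
So 383⁻¹ ≡ 52 (mod 569).

52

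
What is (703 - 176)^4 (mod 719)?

637

703 - 176 = 527
(527)^4 ≡ 637 (mod 719)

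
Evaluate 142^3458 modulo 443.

Compute successive squares:
3458 in binary is 110110000010, i.e. 3458 = 2048 + 1024 + 256 + 128 + 2.
142^1 ≡ 142 (mod 443)
142^2 ≡ 142^2 = 20164 ≡ 229 (mod 443)
142^4 ≡ 229^2 = 52441 ≡ 167 (mod 443)
142^8 ≡ 167^2 = 27889 ≡ 423 (mod 443)
142^16 ≡ 423^2 = 178929 ≡ 400 (mod 443)
142^32 ≡ 400^2 = 160000 ≡ 77 (mod 443)
142^64 ≡ 77^2 = 5929 ≡ 170 (mod 443)
142^128 ≡ 170^2 = 28900 ≡ 105 (mod 443)
142^256 ≡ 105^2 = 11025 ≡ 393 (mod 443)
142^512 ≡ 393^2 = 154449 ≡ 285 (mod 443)
142^1024 ≡ 285^2 = 81225 ≡ 156 (mod 443)
142^2048 ≡ 156^2 = 24336 ≡ 414 (mod 443)
142^3458 = 142^2048 * 142^1024 * 142^256 * 142^128 * 142^2 ≡ 414 * 156 * 393 * 105 * 229 (mod 443).
Accumulate the product:
414 * 156 = 64584 ≡ 349
349 * 393 = 137157 ≡ 270
270 * 105 = 28350 ≡ 441
441 * 229 = 100989 ≡ 428

428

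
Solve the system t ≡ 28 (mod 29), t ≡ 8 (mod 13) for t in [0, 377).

86

29⁻¹ mod 13: 29×9 ≡ 1 (mod 13), so 29⁻¹ ≡ 9.
t = 28 + 29×((8 − 28)×9 mod 13) = 28 + 29×2 = 86.
Check: 86 mod 29 = 28, 86 mod 13 = 8. ✓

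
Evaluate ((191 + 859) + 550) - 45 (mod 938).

191 + 859 = 1050 ≡ 112 (mod 938)
112 + 550 = 662
662 - 45 = 617

617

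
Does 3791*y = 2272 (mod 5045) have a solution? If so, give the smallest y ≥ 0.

2227

gcd(3791, 5045) = 1, so a unique solution mod 5045 exists.
3791⁻¹ ≡ 696 (mod 5045).
y ≡ 696*2272 ≡ 2227 (mod 5045).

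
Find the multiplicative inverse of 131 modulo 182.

157

182 = 1*131 + 51
131 = 2*51 + 29
51 = 1*29 + 22
29 = 1*22 + 7
22 = 3*7 + 1
7 = 7*1 + 0
gcd(131, 182) = 1, so the inverse exists.
Bézout: 1 = 18*182 − 25*131.
So 131⁻¹ ≡ −25 ≡ 157 (mod 182).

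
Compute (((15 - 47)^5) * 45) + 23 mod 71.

15 - 47 = -32 ≡ 39 (mod 71)
(39)^5 ≡ 26 (mod 71)
26 * 45 = 1170 ≡ 34 (mod 71)
34 + 23 = 57

57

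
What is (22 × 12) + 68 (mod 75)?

32

22 × 12 = 264 ≡ 39 (mod 75)
39 + 68 = 107 ≡ 32 (mod 75)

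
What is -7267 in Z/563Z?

-7267 = -13*563 + 52, so -7267 ≡ 52 (mod 563).

52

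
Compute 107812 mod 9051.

8251

107812 = 11·9051 + 8251, so 107812 ≡ 8251 (mod 9051).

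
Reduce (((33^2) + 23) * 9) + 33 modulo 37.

14

(33)^2 ≡ 16 (mod 37)
16 + 23 = 39 ≡ 2 (mod 37)
2 * 9 = 18
18 + 33 = 51 ≡ 14 (mod 37)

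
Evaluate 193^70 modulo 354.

Compute successive squares:
193^1 ≡ 193 (mod 354)
193^2 ≡ 193^2 = 37249 ≡ 79 (mod 354)
193^4 ≡ 79^2 = 6241 ≡ 223 (mod 354)
193^8 ≡ 223^2 = 49729 ≡ 169 (mod 354)
193^16 ≡ 169^2 = 28561 ≡ 241 (mod 354)
193^32 ≡ 241^2 = 58081 ≡ 25 (mod 354)
193^64 ≡ 25^2 = 625 ≡ 271 (mod 354)
193^70 = 193^64 * 193^4 * 193^2 ≡ 271 * 223 * 79 (mod 354).
Accumulate the product:
271 * 223 = 60433 ≡ 253
253 * 79 = 19987 ≡ 163

163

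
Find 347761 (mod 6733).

347761 = 51×6733 + 4378, so 347761 ≡ 4378 (mod 6733).

4378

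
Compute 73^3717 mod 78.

By square-and-multiply:
3717 in binary is 111010000101, i.e. 3717 = 2048 + 1024 + 512 + 128 + 4 + 1.
73^1 ≡ 73 (mod 78)
73^2 ≡ 73^2 = 5329 ≡ 25 (mod 78)
73^4 ≡ 25^2 = 625 ≡ 1 (mod 78)
73^8 ≡ 1^2 = 1 (mod 78)
73^16 ≡ 1^2 = 1 (mod 78)
73^32 ≡ 1^2 = 1 (mod 78)
73^64 ≡ 1^2 = 1 (mod 78)
73^128 ≡ 1^2 = 1 (mod 78)
73^256 ≡ 1^2 = 1 (mod 78)
73^512 ≡ 1^2 = 1 (mod 78)
73^1024 ≡ 1^2 = 1 (mod 78)
73^2048 ≡ 1^2 = 1 (mod 78)
73^3717 = 73^2048 * 73^1024 * 73^512 * 73^128 * 73^4 * 73^1 ≡ 1 * 1 * 1 * 1 * 1 * 73 (mod 78).
Accumulate the product:
1 * 1 = 1
1 * 1 = 1
1 * 1 = 1
1 * 1 = 1
1 * 73 = 73

73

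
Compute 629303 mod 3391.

629303 = 185·3391 + 1968, so 629303 ≡ 1968 (mod 3391).

1968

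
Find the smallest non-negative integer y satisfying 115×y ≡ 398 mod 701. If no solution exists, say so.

gcd(115, 701) = 1, so a unique solution mod 701 exists.
115⁻¹ ≡ 573 (mod 701).
y ≡ 573×398 ≡ 229 (mod 701).

229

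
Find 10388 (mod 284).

10388 = 36×284 + 164, so 10388 ≡ 164 (mod 284).

164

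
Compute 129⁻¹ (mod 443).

261

443 = 3×129 + 56
129 = 2×56 + 17
56 = 3×17 + 5
17 = 3×5 + 2
5 = 2×2 + 1
2 = 2×1 + 0
gcd(129, 443) = 1, so the inverse exists.
Back-substitute for 1:
1 = 1×5 − 2×2
  = −2×17 + 7×5
  = 7×56 − 23×17
  = −23×129 + 53×56
  = 53×443 − 182×129
So 129⁻¹ ≡ −182 ≡ 261 (mod 443).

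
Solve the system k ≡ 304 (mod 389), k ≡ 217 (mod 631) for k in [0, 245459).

389⁻¹ mod 631: 389·352 ≡ 1 (mod 631), so 389⁻¹ ≡ 352.
k = 304 + 389·((217 − 304)·352 mod 631) = 304 + 389·295 = 115059.
Check: 115059 mod 389 = 304, 115059 mod 631 = 217. ✓

115059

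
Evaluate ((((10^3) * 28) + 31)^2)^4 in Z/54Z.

(10)^3 ≡ 28 (mod 54)
28 * 28 = 784 ≡ 28 (mod 54)
28 + 31 = 59 ≡ 5 (mod 54)
(5)^2 ≡ 25 (mod 54)
(25)^4 ≡ 43 (mod 54)

43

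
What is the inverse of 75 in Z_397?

90

By the extended Euclidean algorithm:
397 = 5*75 + 22
75 = 3*22 + 9
22 = 2*9 + 4
9 = 2*4 + 1
4 = 4*1 + 0
gcd(75, 397) = 1, so the inverse exists.
Back-substitute for 1:
1 = 1*9 − 2*4
  = −2*22 + 5*9
  = 5*75 − 17*22
  = −17*397 + 90*75
So 75⁻¹ ≡ 90 (mod 397).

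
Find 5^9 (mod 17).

12

By square-and-multiply:
9 in binary is 1001, i.e. 9 = 8 + 1.
5^1 ≡ 5 (mod 17)
5^2 ≡ 5^2 = 25 ≡ 8 (mod 17)
5^4 ≡ 8^2 = 64 ≡ 13 (mod 17)
5^8 ≡ 13^2 = 169 ≡ 16 (mod 17)
5^9 = 5^8 * 5^1 ≡ 16 * 5 (mod 17).
16 * 5 = 80 ≡ 12 (mod 17).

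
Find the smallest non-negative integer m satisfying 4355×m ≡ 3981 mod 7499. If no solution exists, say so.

149

gcd(4355, 7499) = 1, so a unique solution mod 7499 exists.
4355⁻¹ ≡ 4892 (mod 7499).
m ≡ 4892×3981 ≡ 149 (mod 7499).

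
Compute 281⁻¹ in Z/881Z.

Apply the Euclidean algorithm and back-substitute:
881 = 3*281 + 38
281 = 7*38 + 15
38 = 2*15 + 8
15 = 1*8 + 7
8 = 1*7 + 1
7 = 7*1 + 0
gcd(281, 881) = 1, so the inverse exists.
Back-substitute for 1:
1 = 1*8 − 1*7
  = −1*15 + 2*8
  = 2*38 − 5*15
  = −5*281 + 37*38
  = 37*881 − 116*281
So 281⁻¹ ≡ −116 ≡ 765 (mod 881).

765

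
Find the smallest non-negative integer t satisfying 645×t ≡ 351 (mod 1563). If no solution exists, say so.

gcd(645, 1563) = 3, and 3 | 351, so solutions exist.
Divide through by 3: 215×t ≡ 117 (mod 521).
215⁻¹ ≡ 458 (mod 521).
t ≡ 458×117 ≡ 444 (mod 521).
The smallest non-negative solution is t = 444.

444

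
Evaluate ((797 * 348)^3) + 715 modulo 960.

797 * 348 = 277356 ≡ 876 (mod 960)
(876)^3 ≡ 576 (mod 960)
576 + 715 = 1291 ≡ 331 (mod 960)

331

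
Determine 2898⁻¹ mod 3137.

105

3137 = 1*2898 + 239
2898 = 12*239 + 30
239 = 7*30 + 29
30 = 1*29 + 1
29 = 29*1 + 0
gcd(2898, 3137) = 1, so the inverse exists.
Back-substitute for 1:
1 = 1*30 − 1*29
  = −1*239 + 8*30
  = 8*2898 − 97*239
  = −97*3137 + 105*2898
So 2898⁻¹ ≡ 105 (mod 3137).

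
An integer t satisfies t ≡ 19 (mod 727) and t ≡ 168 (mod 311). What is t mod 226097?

24737

727⁻¹ mod 311: 727×234 ≡ 1 (mod 311), so 727⁻¹ ≡ 234.
t = 19 + 727×((168 − 19)×234 mod 311) = 19 + 727×34 = 24737.
Check: 24737 mod 727 = 19, 24737 mod 311 = 168. ✓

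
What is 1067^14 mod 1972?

Using repeated squaring:
14 in binary is 1110, i.e. 14 = 8 + 4 + 2.
1067^1 ≡ 1067 (mod 1972)
1067^2 ≡ 1067^2 = 1138489 ≡ 645 (mod 1972)
1067^4 ≡ 645^2 = 416025 ≡ 1905 (mod 1972)
1067^8 ≡ 1905^2 = 3629025 ≡ 545 (mod 1972)
1067^14 = 1067^8 × 1067^4 × 1067^2 ≡ 545 × 1905 × 645 (mod 1972).
Accumulate the product:
545 × 1905 = 1038225 ≡ 953
953 × 645 = 614685 ≡ 1393

1393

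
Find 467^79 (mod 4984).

79 in binary is 1001111, i.e. 79 = 64 + 8 + 4 + 2 + 1.
467^1 ≡ 467 (mod 4984)
467^2 ≡ 467^2 = 218089 ≡ 3777 (mod 4984)
467^4 ≡ 3777^2 = 14265729 ≡ 1521 (mod 4984)
467^8 ≡ 1521^2 = 2313441 ≡ 865 (mod 4984)
467^16 ≡ 865^2 = 748225 ≡ 625 (mod 4984)
467^32 ≡ 625^2 = 390625 ≡ 1873 (mod 4984)
467^64 ≡ 1873^2 = 3508129 ≡ 4377 (mod 4984)
467^79 = 467^64 · 467^8 · 467^4 · 467^2 · 467^1 ≡ 4377 · 865 · 1521 · 3777 · 467 (mod 4984).
Accumulate the product:
4377 · 865 = 3786105 ≡ 3249
3249 · 1521 = 4941729 ≡ 2585
2585 · 3777 = 9763545 ≡ 4873
4873 · 467 = 2275691 ≡ 2987

2987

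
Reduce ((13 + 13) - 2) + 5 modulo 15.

13 + 13 = 26 ≡ 11 (mod 15)
11 - 2 = 9
9 + 5 = 14

14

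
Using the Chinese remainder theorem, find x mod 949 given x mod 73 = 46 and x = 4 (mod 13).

849

73⁻¹ mod 13: 73×5 ≡ 1 (mod 13), so 73⁻¹ ≡ 5.
x = 46 + 73×((4 − 46)×5 mod 13) = 46 + 73×11 = 849.
Check: 849 mod 73 = 46, 849 mod 13 = 4. ✓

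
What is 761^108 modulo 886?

389

761^1 ≡ 761 (mod 886)
761^2 ≡ 761^2 = 579121 ≡ 563 (mod 886)
761^4 ≡ 563^2 = 316969 ≡ 667 (mod 886)
761^8 ≡ 667^2 = 444889 ≡ 117 (mod 886)
761^16 ≡ 117^2 = 13689 ≡ 399 (mod 886)
761^32 ≡ 399^2 = 159201 ≡ 607 (mod 886)
761^64 ≡ 607^2 = 368449 ≡ 759 (mod 886)
761^108 = 761^64 × 761^32 × 761^8 × 761^4 ≡ 759 × 607 × 117 × 667 (mod 886).
Accumulate the product:
759 × 607 = 460713 ≡ 879
879 × 117 = 102843 ≡ 67
67 × 667 = 44689 ≡ 389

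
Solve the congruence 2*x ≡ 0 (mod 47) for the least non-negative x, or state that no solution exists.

gcd(2, 47) = 1, so a unique solution mod 47 exists.
2⁻¹ ≡ 24 (mod 47).
x ≡ 24*0 ≡ 0 (mod 47).

0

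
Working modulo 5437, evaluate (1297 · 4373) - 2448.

3979

1297 · 4373 = 5671781 ≡ 990 (mod 5437)
990 - 2448 = -1458 ≡ 3979 (mod 5437)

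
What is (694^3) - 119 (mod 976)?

(694)^3 ≡ 760 (mod 976)
760 - 119 = 641

641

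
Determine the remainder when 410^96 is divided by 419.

By square-and-multiply:
410^1 ≡ 410 (mod 419)
410^2 ≡ 410^2 = 168100 ≡ 81 (mod 419)
410^4 ≡ 81^2 = 6561 ≡ 276 (mod 419)
410^8 ≡ 276^2 = 76176 ≡ 337 (mod 419)
410^16 ≡ 337^2 = 113569 ≡ 20 (mod 419)
410^32 ≡ 20^2 = 400 (mod 419)
410^64 ≡ 400^2 = 160000 ≡ 361 (mod 419)
410^96 = 410^64 * 410^32 ≡ 361 * 400 (mod 419).
361 * 400 = 144400 ≡ 264 (mod 419).

264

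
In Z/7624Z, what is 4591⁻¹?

3215

7624 = 1×4591 + 3033
4591 = 1×3033 + 1558
3033 = 1×1558 + 1475
1558 = 1×1475 + 83
1475 = 17×83 + 64
83 = 1×64 + 19
64 = 3×19 + 7
19 = 2×7 + 5
7 = 1×5 + 2
5 = 2×2 + 1
2 = 2×1 + 0
gcd(4591, 7624) = 1, so the inverse exists.
Bézout: 1 = −1936×7624 + 3215×4591.
So 4591⁻¹ ≡ 3215 (mod 7624).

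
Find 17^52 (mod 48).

1

52 in binary is 110100, i.e. 52 = 32 + 16 + 4.
17^1 ≡ 17 (mod 48)
17^2 ≡ 17^2 = 289 ≡ 1 (mod 48)
17^4 ≡ 1^2 = 1 (mod 48)
17^8 ≡ 1^2 = 1 (mod 48)
17^16 ≡ 1^2 = 1 (mod 48)
17^32 ≡ 1^2 = 1 (mod 48)
17^52 = 17^32 * 17^16 * 17^4 ≡ 1 * 1 * 1 (mod 48).
Accumulate the product:
1 * 1 = 1
1 * 1 = 1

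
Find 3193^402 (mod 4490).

3969

402 in binary is 110010010, i.e. 402 = 256 + 128 + 16 + 2.
3193^1 ≡ 3193 (mod 4490)
3193^2 ≡ 3193^2 = 10195249 ≡ 2949 (mod 4490)
3193^4 ≡ 2949^2 = 8696601 ≡ 3961 (mod 4490)
3193^8 ≡ 3961^2 = 15689521 ≡ 1461 (mod 4490)
3193^16 ≡ 1461^2 = 2134521 ≡ 1771 (mod 4490)
3193^32 ≡ 1771^2 = 3136441 ≡ 2421 (mod 4490)
3193^64 ≡ 2421^2 = 5861241 ≡ 1791 (mod 4490)
3193^128 ≡ 1791^2 = 3207681 ≡ 1821 (mod 4490)
3193^256 ≡ 1821^2 = 3316041 ≡ 2421 (mod 4490)
3193^402 = 3193^256 * 3193^128 * 3193^16 * 3193^2 ≡ 2421 * 1821 * 1771 * 2949 (mod 4490).
Accumulate the product:
2421 * 1821 = 4408641 ≡ 3951
3951 * 1771 = 6997221 ≡ 1801
1801 * 2949 = 5311149 ≡ 3969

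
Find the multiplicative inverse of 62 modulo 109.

51

By the extended Euclidean algorithm:
109 = 1*62 + 47
62 = 1*47 + 15
47 = 3*15 + 2
15 = 7*2 + 1
2 = 2*1 + 0
gcd(62, 109) = 1, so the inverse exists.
Back-substitute for 1:
1 = 1*15 − 7*2
  = −7*47 + 22*15
  = 22*62 − 29*47
  = −29*109 + 51*62
So 62⁻¹ ≡ 51 (mod 109).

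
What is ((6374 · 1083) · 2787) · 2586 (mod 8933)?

2491

6374 · 1083 = 6903042 ≡ 6766 (mod 8933)
6766 · 2787 = 18856842 ≡ 8212 (mod 8933)
8212 · 2586 = 21236232 ≡ 2491 (mod 8933)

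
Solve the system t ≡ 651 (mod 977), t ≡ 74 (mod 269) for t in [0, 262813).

977⁻¹ mod 269: 977·144 ≡ 1 (mod 269), so 977⁻¹ ≡ 144.
t = 651 + 977·((74 − 651)·144 mod 269) = 651 + 977·33 = 32892.
Check: 32892 mod 977 = 651, 32892 mod 269 = 74. ✓

32892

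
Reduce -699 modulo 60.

-699 = -12·60 + 21, so -699 ≡ 21 (mod 60).

21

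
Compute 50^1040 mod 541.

Compute successive squares:
50^1 ≡ 50 (mod 541)
50^2 ≡ 50^2 = 2500 ≡ 336 (mod 541)
50^4 ≡ 336^2 = 112896 ≡ 368 (mod 541)
50^8 ≡ 368^2 = 135424 ≡ 174 (mod 541)
50^16 ≡ 174^2 = 30276 ≡ 521 (mod 541)
50^32 ≡ 521^2 = 271441 ≡ 400 (mod 541)
50^64 ≡ 400^2 = 160000 ≡ 405 (mod 541)
50^128 ≡ 405^2 = 164025 ≡ 102 (mod 541)
50^256 ≡ 102^2 = 10404 ≡ 125 (mod 541)
50^512 ≡ 125^2 = 15625 ≡ 477 (mod 541)
50^1024 ≡ 477^2 = 227529 ≡ 309 (mod 541)
50^1040 = 50^1024 × 50^16 ≡ 309 × 521 (mod 541).
309 × 521 = 160989 ≡ 312 (mod 541).

312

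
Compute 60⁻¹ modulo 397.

Apply the Euclidean algorithm and back-substitute:
397 = 6×60 + 37
60 = 1×37 + 23
37 = 1×23 + 14
23 = 1×14 + 9
14 = 1×9 + 5
9 = 1×5 + 4
5 = 1×4 + 1
4 = 4×1 + 0
gcd(60, 397) = 1, so the inverse exists.
Back-substitute for 1:
1 = 1×5 − 1×4
  = −1×9 + 2×5
  = 2×14 − 3×9
  = −3×23 + 5×14
  = 5×37 − 8×23
  = −8×60 + 13×37
  = 13×397 − 86×60
So 60⁻¹ ≡ −86 ≡ 311 (mod 397).

311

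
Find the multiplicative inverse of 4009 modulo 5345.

4

5345 = 1·4009 + 1336
4009 = 3·1336 + 1
1336 = 1336·1 + 0
gcd(4009, 5345) = 1, so the inverse exists.
Back-substitute for 1:
1 = 1·4009 − 3·1336
  = −3·5345 + 4·4009
So 4009⁻¹ ≡ 4 (mod 5345).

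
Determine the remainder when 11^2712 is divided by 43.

By square-and-multiply:
2712 in binary is 101010011000, i.e. 2712 = 2048 + 512 + 128 + 16 + 8.
11^1 ≡ 11 (mod 43)
11^2 ≡ 11^2 = 121 ≡ 35 (mod 43)
11^4 ≡ 35^2 = 1225 ≡ 21 (mod 43)
11^8 ≡ 21^2 = 441 ≡ 11 (mod 43)
11^16 ≡ 11^2 = 121 ≡ 35 (mod 43)
11^32 ≡ 35^2 = 1225 ≡ 21 (mod 43)
11^64 ≡ 21^2 = 441 ≡ 11 (mod 43)
11^128 ≡ 11^2 = 121 ≡ 35 (mod 43)
11^256 ≡ 35^2 = 1225 ≡ 21 (mod 43)
11^512 ≡ 21^2 = 441 ≡ 11 (mod 43)
11^1024 ≡ 11^2 = 121 ≡ 35 (mod 43)
11^2048 ≡ 35^2 = 1225 ≡ 21 (mod 43)
11^2712 = 11^2048 · 11^512 · 11^128 · 11^16 · 11^8 ≡ 21 · 11 · 35 · 35 · 11 (mod 43).
Accumulate the product:
21 · 11 = 231 ≡ 16
16 · 35 = 560 ≡ 1
1 · 35 = 35
35 · 11 = 385 ≡ 41

41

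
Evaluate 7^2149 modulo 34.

7^1 ≡ 7 (mod 34)
7^2 ≡ 7^2 = 49 ≡ 15 (mod 34)
7^4 ≡ 15^2 = 225 ≡ 21 (mod 34)
7^8 ≡ 21^2 = 441 ≡ 33 (mod 34)
7^16 ≡ 33^2 = 1089 ≡ 1 (mod 34)
7^32 ≡ 1^2 = 1 (mod 34)
7^64 ≡ 1^2 = 1 (mod 34)
7^128 ≡ 1^2 = 1 (mod 34)
7^256 ≡ 1^2 = 1 (mod 34)
7^512 ≡ 1^2 = 1 (mod 34)
7^1024 ≡ 1^2 = 1 (mod 34)
7^2048 ≡ 1^2 = 1 (mod 34)
7^2149 = 7^2048 * 7^64 * 7^32 * 7^4 * 7^1 ≡ 1 * 1 * 1 * 21 * 7 (mod 34).
Accumulate the product:
1 * 1 = 1
1 * 1 = 1
1 * 21 = 21
21 * 7 = 147 ≡ 11

11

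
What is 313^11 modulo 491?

11 in binary is 1011, i.e. 11 = 8 + 2 + 1.
313^1 ≡ 313 (mod 491)
313^2 ≡ 313^2 = 97969 ≡ 260 (mod 491)
313^4 ≡ 260^2 = 67600 ≡ 333 (mod 491)
313^8 ≡ 333^2 = 110889 ≡ 414 (mod 491)
313^11 = 313^8 · 313^2 · 313^1 ≡ 414 · 260 · 313 (mod 491).
Accumulate the product:
414 · 260 = 107640 ≡ 111
111 · 313 = 34743 ≡ 373

373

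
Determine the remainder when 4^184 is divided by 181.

75

By square-and-multiply:
184 in binary is 10111000, i.e. 184 = 128 + 32 + 16 + 8.
4^1 ≡ 4 (mod 181)
4^2 ≡ 4^2 = 16 (mod 181)
4^4 ≡ 16^2 = 256 ≡ 75 (mod 181)
4^8 ≡ 75^2 = 5625 ≡ 14 (mod 181)
4^16 ≡ 14^2 = 196 ≡ 15 (mod 181)
4^32 ≡ 15^2 = 225 ≡ 44 (mod 181)
4^64 ≡ 44^2 = 1936 ≡ 126 (mod 181)
4^128 ≡ 126^2 = 15876 ≡ 129 (mod 181)
4^184 = 4^128 * 4^32 * 4^16 * 4^8 ≡ 129 * 44 * 15 * 14 (mod 181).
Accumulate the product:
129 * 44 = 5676 ≡ 65
65 * 15 = 975 ≡ 70
70 * 14 = 980 ≡ 75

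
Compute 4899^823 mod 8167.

1107

4899^1 ≡ 4899 (mod 8167)
4899^2 ≡ 4899^2 = 24000201 ≡ 5555 (mod 8167)
4899^4 ≡ 5555^2 = 30858025 ≡ 3099 (mod 8167)
4899^8 ≡ 3099^2 = 9603801 ≡ 7576 (mod 8167)
4899^16 ≡ 7576^2 = 57395776 ≡ 6267 (mod 8167)
4899^32 ≡ 6267^2 = 39275289 ≡ 186 (mod 8167)
4899^64 ≡ 186^2 = 34596 ≡ 1928 (mod 8167)
4899^128 ≡ 1928^2 = 3717184 ≡ 1199 (mod 8167)
4899^256 ≡ 1199^2 = 1437601 ≡ 209 (mod 8167)
4899^512 ≡ 209^2 = 43681 ≡ 2846 (mod 8167)
4899^823 = 4899^512 · 4899^256 · 4899^32 · 4899^16 · 4899^4 · 4899^2 · 4899^1 ≡ 2846 · 209 · 186 · 6267 · 3099 · 5555 · 4899 (mod 8167).
Accumulate the product:
2846 · 209 = 594814 ≡ 6790
6790 · 186 = 1262940 ≡ 5222
5222 · 6267 = 32726274 ≡ 1105
1105 · 3099 = 3424395 ≡ 2422
2422 · 5555 = 13454210 ≡ 3161
3161 · 4899 = 15485739 ≡ 1107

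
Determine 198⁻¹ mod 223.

223 = 1×198 + 25
198 = 7×25 + 23
25 = 1×23 + 2
23 = 11×2 + 1
2 = 2×1 + 0
gcd(198, 223) = 1, so the inverse exists.
Back-substitute for 1:
1 = 1×23 − 11×2
  = −11×25 + 12×23
  = 12×198 − 95×25
  = −95×223 + 107×198
So 198⁻¹ ≡ 107 (mod 223).

107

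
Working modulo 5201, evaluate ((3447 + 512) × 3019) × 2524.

3447 + 512 = 3959
3959 × 3019 = 11952221 ≡ 323 (mod 5201)
323 × 2524 = 815252 ≡ 3896 (mod 5201)

3896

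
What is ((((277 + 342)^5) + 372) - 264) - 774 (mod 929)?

695

277 + 342 = 619
(619)^5 ≡ 432 (mod 929)
432 + 372 = 804
804 - 264 = 540
540 - 774 = -234 ≡ 695 (mod 929)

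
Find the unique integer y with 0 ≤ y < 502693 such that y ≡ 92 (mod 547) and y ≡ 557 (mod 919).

376428

547⁻¹ mod 919: 547·877 ≡ 1 (mod 919), so 547⁻¹ ≡ 877.
y = 92 + 547·((557 − 92)·877 mod 919) = 92 + 547·688 = 376428.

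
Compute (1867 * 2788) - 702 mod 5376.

526

1867 * 2788 = 5205196 ≡ 1228 (mod 5376)
1228 - 702 = 526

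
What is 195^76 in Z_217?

71

76 in binary is 1001100, i.e. 76 = 64 + 8 + 4.
195^1 ≡ 195 (mod 217)
195^2 ≡ 195^2 = 38025 ≡ 50 (mod 217)
195^4 ≡ 50^2 = 2500 ≡ 113 (mod 217)
195^8 ≡ 113^2 = 12769 ≡ 183 (mod 217)
195^16 ≡ 183^2 = 33489 ≡ 71 (mod 217)
195^32 ≡ 71^2 = 5041 ≡ 50 (mod 217)
195^64 ≡ 50^2 = 2500 ≡ 113 (mod 217)
195^76 = 195^64 · 195^8 · 195^4 ≡ 113 · 183 · 113 (mod 217).
Accumulate the product:
113 · 183 = 20679 ≡ 64
64 · 113 = 7232 ≡ 71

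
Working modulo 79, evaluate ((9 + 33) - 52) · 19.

47

9 + 33 = 42
42 - 52 = -10 ≡ 69 (mod 79)
69 · 19 = 1311 ≡ 47 (mod 79)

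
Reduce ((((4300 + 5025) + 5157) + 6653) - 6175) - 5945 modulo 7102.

1913

4300 + 5025 = 9325 ≡ 2223 (mod 7102)
2223 + 5157 = 7380 ≡ 278 (mod 7102)
278 + 6653 = 6931
6931 - 6175 = 756
756 - 5945 = -5189 ≡ 1913 (mod 7102)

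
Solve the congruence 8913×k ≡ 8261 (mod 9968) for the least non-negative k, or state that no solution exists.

389

gcd(8913, 9968) = 1, so a unique solution mod 9968 exists.
8913⁻¹ ≡ 5121 (mod 9968).
k ≡ 5121×8261 ≡ 389 (mod 9968).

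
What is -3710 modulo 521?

458

-3710 = -8×521 + 458, so -3710 ≡ 458 (mod 521).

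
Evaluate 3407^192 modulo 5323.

Compute successive squares:
192 in binary is 11000000, i.e. 192 = 128 + 64.
3407^1 ≡ 3407 (mod 5323)
3407^2 ≡ 3407^2 = 11607649 ≡ 3509 (mod 5323)
3407^4 ≡ 3509^2 = 12313081 ≡ 982 (mod 5323)
3407^8 ≡ 982^2 = 964324 ≡ 861 (mod 5323)
3407^16 ≡ 861^2 = 741321 ≡ 1424 (mod 5323)
3407^32 ≡ 1424^2 = 2027776 ≡ 5036 (mod 5323)
3407^64 ≡ 5036^2 = 25361296 ≡ 2524 (mod 5323)
3407^128 ≡ 2524^2 = 6370576 ≡ 4268 (mod 5323)
3407^192 = 3407^128 × 3407^64 ≡ 4268 × 2524 (mod 5323).
4268 × 2524 = 10772432 ≡ 4003 (mod 5323).

4003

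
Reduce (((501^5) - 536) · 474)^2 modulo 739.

716

(501)^5 ≡ 78 (mod 739)
78 - 536 = -458 ≡ 281 (mod 739)
281 · 474 = 133194 ≡ 174 (mod 739)
(174)^2 ≡ 716 (mod 739)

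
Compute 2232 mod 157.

2232 = 14·157 + 34, so 2232 ≡ 34 (mod 157).

34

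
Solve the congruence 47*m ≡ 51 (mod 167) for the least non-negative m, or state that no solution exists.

gcd(47, 167) = 1, so a unique solution mod 167 exists.
47⁻¹ ≡ 32 (mod 167).
m ≡ 32*51 ≡ 129 (mod 167).

129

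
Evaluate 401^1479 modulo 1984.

401^1 ≡ 401 (mod 1984)
401^2 ≡ 401^2 = 160801 ≡ 97 (mod 1984)
401^4 ≡ 97^2 = 9409 ≡ 1473 (mod 1984)
401^8 ≡ 1473^2 = 2169729 ≡ 1217 (mod 1984)
401^16 ≡ 1217^2 = 1481089 ≡ 1025 (mod 1984)
401^32 ≡ 1025^2 = 1050625 ≡ 1089 (mod 1984)
401^64 ≡ 1089^2 = 1185921 ≡ 1473 (mod 1984)
401^128 ≡ 1473^2 = 2169729 ≡ 1217 (mod 1984)
401^256 ≡ 1217^2 = 1481089 ≡ 1025 (mod 1984)
401^512 ≡ 1025^2 = 1050625 ≡ 1089 (mod 1984)
401^1024 ≡ 1089^2 = 1185921 ≡ 1473 (mod 1984)
401^1479 = 401^1024 × 401^256 × 401^128 × 401^64 × 401^4 × 401^2 × 401^1 ≡ 1473 × 1025 × 1217 × 1473 × 1473 × 97 × 401 (mod 1984).
Accumulate the product:
1473 × 1025 = 1509825 ≡ 1
1 × 1217 = 1217
1217 × 1473 = 1792641 ≡ 1089
1089 × 1473 = 1604097 ≡ 1025
1025 × 97 = 99425 ≡ 225
225 × 401 = 90225 ≡ 945

945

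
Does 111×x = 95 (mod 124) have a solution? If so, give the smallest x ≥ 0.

69

gcd(111, 124) = 1, so a unique solution mod 124 exists.
111⁻¹ ≡ 19 (mod 124).
x ≡ 19×95 ≡ 69 (mod 124).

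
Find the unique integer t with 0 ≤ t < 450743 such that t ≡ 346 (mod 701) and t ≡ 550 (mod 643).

701⁻¹ mod 643: 701·255 ≡ 1 (mod 643), so 701⁻¹ ≡ 255.
t = 346 + 701·((550 − 346)·255 mod 643) = 346 + 701·580 = 406926.

406926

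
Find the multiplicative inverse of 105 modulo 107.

107 = 1×105 + 2
105 = 52×2 + 1
2 = 2×1 + 0
gcd(105, 107) = 1, so the inverse exists.
Bézout: 1 = −52×107 + 53×105.
So 105⁻¹ ≡ 53 (mod 107).

53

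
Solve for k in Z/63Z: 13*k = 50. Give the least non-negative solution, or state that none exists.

62

gcd(13, 63) = 1, so a unique solution mod 63 exists.
13⁻¹ ≡ 34 (mod 63).
k ≡ 34*50 ≡ 62 (mod 63).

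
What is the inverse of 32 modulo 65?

By the extended Euclidean algorithm:
65 = 2·32 + 1
32 = 32·1 + 0
gcd(32, 65) = 1, so the inverse exists.
Bézout: 1 = 1·65 − 2·32.
So 32⁻¹ ≡ −2 ≡ 63 (mod 65).

63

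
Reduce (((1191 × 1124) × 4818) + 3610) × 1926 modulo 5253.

1191 × 1124 = 1338684 ≡ 4422 (mod 5253)
4422 × 4818 = 21305196 ≡ 4281 (mod 5253)
4281 + 3610 = 7891 ≡ 2638 (mod 5253)
2638 × 1926 = 5080788 ≡ 1137 (mod 5253)

1137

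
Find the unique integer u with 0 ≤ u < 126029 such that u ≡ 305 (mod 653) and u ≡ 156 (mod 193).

653⁻¹ mod 193: 653*60 ≡ 1 (mod 193), so 653⁻¹ ≡ 60.
u = 305 + 653*((156 − 305)*60 mod 193) = 305 + 653*131 = 85848.

85848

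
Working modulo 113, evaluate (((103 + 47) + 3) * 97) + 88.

13

103 + 47 = 150 ≡ 37 (mod 113)
37 + 3 = 40
40 * 97 = 3880 ≡ 38 (mod 113)
38 + 88 = 126 ≡ 13 (mod 113)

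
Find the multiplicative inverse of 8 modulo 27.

17

Run the extended Euclidean algorithm:
27 = 3*8 + 3
8 = 2*3 + 2
3 = 1*2 + 1
2 = 2*1 + 0
gcd(8, 27) = 1, so the inverse exists.
Bézout: 1 = 3*27 − 10*8.
So 8⁻¹ ≡ −10 ≡ 17 (mod 27).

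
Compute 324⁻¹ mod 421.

Run the extended Euclidean algorithm:
421 = 1*324 + 97
324 = 3*97 + 33
97 = 2*33 + 31
33 = 1*31 + 2
31 = 15*2 + 1
2 = 2*1 + 0
gcd(324, 421) = 1, so the inverse exists.
Back-substitute for 1:
1 = 1*31 − 15*2
  = −15*33 + 16*31
  = 16*97 − 47*33
  = −47*324 + 157*97
  = 157*421 − 204*324
So 324⁻¹ ≡ −204 ≡ 217 (mod 421).

217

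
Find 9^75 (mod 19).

7

By square-and-multiply:
75 in binary is 1001011, i.e. 75 = 64 + 8 + 2 + 1.
9^1 ≡ 9 (mod 19)
9^2 ≡ 9^2 = 81 ≡ 5 (mod 19)
9^4 ≡ 5^2 = 25 ≡ 6 (mod 19)
9^8 ≡ 6^2 = 36 ≡ 17 (mod 19)
9^16 ≡ 17^2 = 289 ≡ 4 (mod 19)
9^32 ≡ 4^2 = 16 (mod 19)
9^64 ≡ 16^2 = 256 ≡ 9 (mod 19)
9^75 = 9^64 · 9^8 · 9^2 · 9^1 ≡ 9 · 17 · 5 · 9 (mod 19).
Accumulate the product:
9 · 17 = 153 ≡ 1
1 · 5 = 5
5 · 9 = 45 ≡ 7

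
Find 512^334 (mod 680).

512^1 ≡ 512 (mod 680)
512^2 ≡ 512^2 = 262144 ≡ 344 (mod 680)
512^4 ≡ 344^2 = 118336 ≡ 16 (mod 680)
512^8 ≡ 16^2 = 256 (mod 680)
512^16 ≡ 256^2 = 65536 ≡ 256 (mod 680)
512^32 ≡ 256^2 = 65536 ≡ 256 (mod 680)
512^64 ≡ 256^2 = 65536 ≡ 256 (mod 680)
512^128 ≡ 256^2 = 65536 ≡ 256 (mod 680)
512^256 ≡ 256^2 = 65536 ≡ 256 (mod 680)
512^334 = 512^256 · 512^64 · 512^8 · 512^4 · 512^2 ≡ 256 · 256 · 256 · 16 · 344 (mod 680).
Accumulate the product:
256 · 256 = 65536 ≡ 256
256 · 256 = 65536 ≡ 256
256 · 16 = 4096 ≡ 16
16 · 344 = 5504 ≡ 64

64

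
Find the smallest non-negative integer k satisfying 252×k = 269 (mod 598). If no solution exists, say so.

gcd(252, 598) = 2, and 2 does not divide 269.
So the congruence has no solution.

no solution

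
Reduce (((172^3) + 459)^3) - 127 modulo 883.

(172)^3 ≡ 602 (mod 883)
602 + 459 = 1061 ≡ 178 (mod 883)
(178)^3 ≡ 31 (mod 883)
31 - 127 = -96 ≡ 787 (mod 883)

787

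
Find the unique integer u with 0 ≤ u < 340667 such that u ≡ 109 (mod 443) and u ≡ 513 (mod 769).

443⁻¹ mod 769: 443*677 ≡ 1 (mod 769), so 443⁻¹ ≡ 677.
u = 109 + 443*((513 − 109)*677 mod 769) = 109 + 443*513 = 227368.

227368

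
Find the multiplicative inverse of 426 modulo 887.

Apply the Euclidean algorithm and back-substitute:
887 = 2*426 + 35
426 = 12*35 + 6
35 = 5*6 + 5
6 = 1*5 + 1
5 = 5*1 + 0
gcd(426, 887) = 1, so the inverse exists.
Bézout: 1 = −73*887 + 152*426.
So 426⁻¹ ≡ 152 (mod 887).

152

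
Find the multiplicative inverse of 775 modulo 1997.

By the extended Euclidean algorithm:
1997 = 2*775 + 447
775 = 1*447 + 328
447 = 1*328 + 119
328 = 2*119 + 90
119 = 1*90 + 29
90 = 3*29 + 3
29 = 9*3 + 2
3 = 1*2 + 1
2 = 2*1 + 0
gcd(775, 1997) = 1, so the inverse exists.
Bézout: 1 = −267*1997 + 688*775.
So 775⁻¹ ≡ 688 (mod 1997).

688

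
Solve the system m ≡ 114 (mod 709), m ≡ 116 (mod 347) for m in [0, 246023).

709⁻¹ mod 347: 709×162 ≡ 1 (mod 347), so 709⁻¹ ≡ 162.
m = 114 + 709×((116 − 114)×162 mod 347) = 114 + 709×324 = 229830.
Check: 229830 mod 709 = 114, 229830 mod 347 = 116. ✓

229830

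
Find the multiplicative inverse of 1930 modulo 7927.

Run the extended Euclidean algorithm:
7927 = 4·1930 + 207
1930 = 9·207 + 67
207 = 3·67 + 6
67 = 11·6 + 1
6 = 6·1 + 0
gcd(1930, 7927) = 1, so the inverse exists.
Bézout: 1 = −317·7927 + 1302·1930.
So 1930⁻¹ ≡ 1302 (mod 7927).

1302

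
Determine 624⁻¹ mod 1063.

Run the extended Euclidean algorithm:
1063 = 1·624 + 439
624 = 1·439 + 185
439 = 2·185 + 69
185 = 2·69 + 47
69 = 1·47 + 22
47 = 2·22 + 3
22 = 7·3 + 1
3 = 3·1 + 0
gcd(624, 1063) = 1, so the inverse exists.
Back-substitute for 1:
1 = 1·22 − 7·3
  = −7·47 + 15·22
  = 15·69 − 22·47
  = −22·185 + 59·69
  = 59·439 − 140·185
  = −140·624 + 199·439
  = 199·1063 − 339·624
So 624⁻¹ ≡ −339 ≡ 724 (mod 1063).

724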